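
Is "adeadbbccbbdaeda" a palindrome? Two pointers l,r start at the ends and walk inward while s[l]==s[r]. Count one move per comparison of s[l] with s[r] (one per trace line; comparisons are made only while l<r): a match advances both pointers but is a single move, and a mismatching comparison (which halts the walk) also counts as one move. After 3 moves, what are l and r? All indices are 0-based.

l=3, r=12

l=0 r=15: 'a'=='a', l++,r--
l=1 r=14: 'd'=='d', l++,r--
l=2 r=13: 'e'=='e', l++,r--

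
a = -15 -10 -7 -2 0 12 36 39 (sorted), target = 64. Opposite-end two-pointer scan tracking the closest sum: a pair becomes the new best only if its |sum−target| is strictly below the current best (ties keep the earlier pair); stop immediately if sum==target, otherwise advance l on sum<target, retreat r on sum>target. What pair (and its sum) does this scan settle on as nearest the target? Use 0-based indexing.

pair (36, 39) with sum 75 (|Δ|=11)

[0,7] -15+39=24 d=40 * → l++
[1,7] -10+39=29 d=35 * → l++
[2,7] -7+39=32 d=32 * → l++
[3,7] -2+39=37 d=27 * → l++
[4,7] 0+39=39 d=25 * → l++
[5,7] 12+39=51 d=13 * → l++
[6,7] 36+39=75 d=11 * → r--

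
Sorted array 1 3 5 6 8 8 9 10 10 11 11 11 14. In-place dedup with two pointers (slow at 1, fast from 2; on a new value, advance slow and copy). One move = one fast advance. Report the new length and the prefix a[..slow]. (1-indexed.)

length 9; prefix = [1, 3, 5, 6, 8, 9, 10, 11, 14]

slow=1 fast=2: a[fast]=3≠a[slow]=1 write a[2]=3, slow++,fast++
slow=2 fast=3: a[fast]=5≠a[slow]=3 write a[3]=5, slow++,fast++
slow=3 fast=4: a[fast]=6≠a[slow]=5 write a[4]=6, slow++,fast++
slow=4 fast=5: a[fast]=8≠a[slow]=6 write a[5]=8, slow++,fast++
slow=5 fast=6: a[fast]=8=a[slow] dup, fast++
slow=5 fast=7: a[fast]=9≠a[slow]=8 write a[6]=9, slow++,fast++
slow=6 fast=8: a[fast]=10≠a[slow]=9 write a[7]=10, slow++,fast++
slow=7 fast=9: a[fast]=10=a[slow] dup, fast++
slow=7 fast=10: a[fast]=11≠a[slow]=10 write a[8]=11, slow++,fast++
slow=8 fast=11: a[fast]=11=a[slow] dup, fast++
slow=8 fast=12: a[fast]=11=a[slow] dup, fast++
slow=8 fast=13: a[fast]=14≠a[slow]=11 write a[9]=14, slow++,fast++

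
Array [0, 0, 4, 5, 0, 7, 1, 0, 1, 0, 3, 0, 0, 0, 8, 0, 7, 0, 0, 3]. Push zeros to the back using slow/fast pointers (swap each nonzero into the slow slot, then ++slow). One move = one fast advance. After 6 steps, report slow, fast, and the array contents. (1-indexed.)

(s=1,f=1) a[fast]=0 → fast++
(s=1,f=2) a[fast]=0 → fast++
(s=1,f=3) a[fast]=4≠0 swap→a[1]=4 → slow++,fast++
(s=2,f=4) a[fast]=5≠0 swap→a[2]=5 → slow++,fast++
(s=3,f=5) a[fast]=0 → fast++
(s=3,f=6) a[fast]=7≠0 swap→a[3]=7 → slow++,fast++

slow=4, fast=7, a=[4, 5, 7, 0, 0, 0, 1, 0, 1, 0, 3, 0, 0, 0, 8, 0, 7, 0, 0, 3]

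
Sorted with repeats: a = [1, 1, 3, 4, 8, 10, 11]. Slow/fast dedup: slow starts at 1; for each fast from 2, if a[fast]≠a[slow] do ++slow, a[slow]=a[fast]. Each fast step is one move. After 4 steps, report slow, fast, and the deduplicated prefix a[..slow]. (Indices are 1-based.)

slow=4, fast=6, prefix=[1, 3, 4, 8]

(s=1,f=2) a[fast]=1=a[slow] dup → fast++
(s=1,f=3) a[fast]=3≠a[slow]=1 write a[2]=3 → slow++,fast++
(s=2,f=4) a[fast]=4≠a[slow]=3 write a[3]=4 → slow++,fast++
(s=3,f=5) a[fast]=8≠a[slow]=4 write a[4]=8 → slow++,fast++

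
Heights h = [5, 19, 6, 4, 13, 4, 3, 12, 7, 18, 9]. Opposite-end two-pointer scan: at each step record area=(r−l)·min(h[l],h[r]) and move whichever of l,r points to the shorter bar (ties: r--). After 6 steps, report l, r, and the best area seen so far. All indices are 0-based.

l=1, r=5, best area=144

[0,10] min(5,9)*10=50 best=50 * → l++
[1,10] min(19,9)*9=81 best=81 * → r--
[1,9] min(19,18)*8=144 best=144 * → r--
[1,8] min(19,7)*7=49 best=144 → r--
[1,7] min(19,12)*6=72 best=144 → r--
[1,6] min(19,3)*5=15 best=144 → r--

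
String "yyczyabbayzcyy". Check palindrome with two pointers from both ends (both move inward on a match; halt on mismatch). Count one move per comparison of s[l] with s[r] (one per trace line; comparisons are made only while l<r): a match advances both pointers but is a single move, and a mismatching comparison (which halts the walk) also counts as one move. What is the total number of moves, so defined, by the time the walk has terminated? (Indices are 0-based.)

l=0 r=13: 'y'=='y', l++,r--
l=1 r=12: 'y'=='y', l++,r--
l=2 r=11: 'c'=='c', l++,r--
l=3 r=10: 'z'=='z', l++,r--
l=4 r=9: 'y'=='y', l++,r--
l=5 r=8: 'a'=='a', l++,r--
l=6 r=7: 'b'=='b', l++,r--

7 moves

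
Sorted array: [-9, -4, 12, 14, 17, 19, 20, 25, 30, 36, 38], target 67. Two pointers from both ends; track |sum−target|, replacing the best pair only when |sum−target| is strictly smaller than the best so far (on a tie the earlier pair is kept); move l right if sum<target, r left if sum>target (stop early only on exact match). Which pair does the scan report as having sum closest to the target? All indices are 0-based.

l=0 r=10: -9+38=29 d=38 *, l++
l=1 r=10: -4+38=34 d=33 *, l++
l=2 r=10: 12+38=50 d=17 *, l++
l=3 r=10: 14+38=52 d=15 *, l++
l=4 r=10: 17+38=55 d=12 *, l++
l=5 r=10: 19+38=57 d=10 *, l++
l=6 r=10: 20+38=58 d=9 *, l++
l=7 r=10: 25+38=63 d=4 *, l++
l=8 r=10: 30+38=68 d=1 *, r--
l=8 r=9: 30+36=66 d=1, l++

pair (30, 38) with sum 68 (|Δ|=1)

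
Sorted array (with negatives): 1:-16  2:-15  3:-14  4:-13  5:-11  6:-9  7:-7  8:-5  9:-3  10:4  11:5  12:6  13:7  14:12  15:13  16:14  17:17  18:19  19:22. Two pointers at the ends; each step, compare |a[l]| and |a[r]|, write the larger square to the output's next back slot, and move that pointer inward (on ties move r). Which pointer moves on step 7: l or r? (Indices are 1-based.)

[1,19] |-16|<=|22| out[19]=484 → r--
[1,18] |-16|<=|19| out[18]=361 → r--
[1,17] |-16|<=|17| out[17]=289 → r--
[1,16] |-16|>|14| out[16]=256 → l++
[2,16] |-15|>|14| out[15]=225 → l++
[3,16] |-14|<=|14| out[14]=196 → r--
[3,15] |-14|>|13| out[13]=196 → l++

l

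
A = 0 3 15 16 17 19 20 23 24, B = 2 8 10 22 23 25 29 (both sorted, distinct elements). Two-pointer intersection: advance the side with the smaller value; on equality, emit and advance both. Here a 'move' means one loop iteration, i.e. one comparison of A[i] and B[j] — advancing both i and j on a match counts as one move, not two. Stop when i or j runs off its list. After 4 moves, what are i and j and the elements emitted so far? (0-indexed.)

[i=0,j=0] 0<2 → i++
[i=1,j=0] 3>2 → j++
[i=1,j=1] 3<8 → i++
[i=2,j=1] 15>8 → j++

i=2, j=2, emitted=[]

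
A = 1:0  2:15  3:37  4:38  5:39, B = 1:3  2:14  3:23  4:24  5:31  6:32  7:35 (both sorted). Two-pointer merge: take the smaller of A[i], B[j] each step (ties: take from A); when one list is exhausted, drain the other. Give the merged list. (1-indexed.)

[0, 3, 14, 15, 23, 24, 31, 32, 35, 37, 38, 39]

[i=1,j=1] A[i]=0<=B[j]=3 take 0 → i++
[i=2,j=1] A[i]=15>B[j]=3 take 3 → j++
[i=2,j=2] A[i]=15>B[j]=14 take 14 → j++
[i=2,j=3] A[i]=15<=B[j]=23 take 15 → i++
[i=3,j=3] A[i]=37>B[j]=23 take 23 → j++
[i=3,j=4] A[i]=37>B[j]=24 take 24 → j++
[i=3,j=5] A[i]=37>B[j]=31 take 31 → j++
[i=3,j=6] A[i]=37>B[j]=32 take 32 → j++
[i=3,j=7] A[i]=37>B[j]=35 take 35 → j++
[i=3,j=8] B done, take A[i]=37 → i++
[i=4,j=8] B done, take A[i]=38 → i++
[i=5,j=8] B done, take A[i]=39 → i++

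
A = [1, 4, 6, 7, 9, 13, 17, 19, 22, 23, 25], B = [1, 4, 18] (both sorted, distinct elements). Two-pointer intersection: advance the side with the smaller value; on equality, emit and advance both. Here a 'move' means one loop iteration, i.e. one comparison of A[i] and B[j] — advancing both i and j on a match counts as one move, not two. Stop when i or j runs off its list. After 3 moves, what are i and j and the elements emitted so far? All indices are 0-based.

i=3, j=2, emitted=[1, 4]

[i=0,j=0] 1==1 emit → i++,j++
[i=1,j=1] 4==4 emit → i++,j++
[i=2,j=2] 6<18 → i++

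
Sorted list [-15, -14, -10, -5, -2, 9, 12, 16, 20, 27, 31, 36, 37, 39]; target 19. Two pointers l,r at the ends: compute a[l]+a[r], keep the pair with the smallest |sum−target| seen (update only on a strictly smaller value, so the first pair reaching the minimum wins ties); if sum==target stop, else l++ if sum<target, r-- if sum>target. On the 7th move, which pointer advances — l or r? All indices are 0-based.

l

[0,13] -15+39=24 d=5 * → r--
[0,12] -15+37=22 d=3 * → r--
[0,11] -15+36=21 d=2 * → r--
[0,10] -15+31=16 d=3 → l++
[1,10] -14+31=17 d=2 → l++
[2,10] -10+31=21 d=2 → r--
[2,9] -10+27=17 d=2 → l++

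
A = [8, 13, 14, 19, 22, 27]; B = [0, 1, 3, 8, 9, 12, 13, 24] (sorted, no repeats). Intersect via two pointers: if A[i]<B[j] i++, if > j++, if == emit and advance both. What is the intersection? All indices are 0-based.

intersection = [8, 13]

i=0 j=0: 8>0, j++
i=0 j=1: 8>1, j++
i=0 j=2: 8>3, j++
i=0 j=3: 8==8 emit, i++,j++
i=1 j=4: 13>9, j++
i=1 j=5: 13>12, j++
i=1 j=6: 13==13 emit, i++,j++
i=2 j=7: 14<24, i++
i=3 j=7: 19<24, i++
i=4 j=7: 22<24, i++
i=5 j=7: 27>24, j++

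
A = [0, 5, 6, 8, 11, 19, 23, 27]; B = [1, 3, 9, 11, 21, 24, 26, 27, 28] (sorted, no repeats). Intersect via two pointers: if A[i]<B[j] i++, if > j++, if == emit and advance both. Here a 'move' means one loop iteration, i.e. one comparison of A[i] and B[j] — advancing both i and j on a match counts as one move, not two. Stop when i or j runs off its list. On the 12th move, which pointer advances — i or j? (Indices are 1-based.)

[i=1,j=1] 0<1 → i++
[i=2,j=1] 5>1 → j++
[i=2,j=2] 5>3 → j++
[i=2,j=3] 5<9 → i++
[i=3,j=3] 6<9 → i++
[i=4,j=3] 8<9 → i++
[i=5,j=3] 11>9 → j++
[i=5,j=4] 11==11 emit → i++,j++
[i=6,j=5] 19<21 → i++
[i=7,j=5] 23>21 → j++
[i=7,j=6] 23<24 → i++
[i=8,j=6] 27>24 → j++

j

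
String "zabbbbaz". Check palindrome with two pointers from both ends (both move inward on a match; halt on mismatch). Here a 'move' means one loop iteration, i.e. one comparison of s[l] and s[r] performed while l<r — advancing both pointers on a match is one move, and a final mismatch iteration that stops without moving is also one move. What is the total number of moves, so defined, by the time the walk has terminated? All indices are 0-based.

[0,7] 'z'=='z' → l++,r--
[1,6] 'a'=='a' → l++,r--
[2,5] 'b'=='b' → l++,r--
[3,4] 'b'=='b' → l++,r--

4 moves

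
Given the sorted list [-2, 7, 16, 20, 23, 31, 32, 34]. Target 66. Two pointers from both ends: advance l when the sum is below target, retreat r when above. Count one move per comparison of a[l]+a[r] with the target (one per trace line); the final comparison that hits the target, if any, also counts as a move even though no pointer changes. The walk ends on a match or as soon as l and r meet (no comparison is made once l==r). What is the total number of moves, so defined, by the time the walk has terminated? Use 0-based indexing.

l=0 r=7: -2+34=32 <66, l++
l=1 r=7: 7+34=41 <66, l++
l=2 r=7: 16+34=50 <66, l++
l=3 r=7: 20+34=54 <66, l++
l=4 r=7: 23+34=57 <66, l++
l=5 r=7: 31+34=65 <66, l++
l=6 r=7: 32+34=66, found

7 moves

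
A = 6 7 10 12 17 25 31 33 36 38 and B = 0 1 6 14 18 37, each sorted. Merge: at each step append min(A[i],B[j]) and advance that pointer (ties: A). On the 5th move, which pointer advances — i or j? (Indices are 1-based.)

[i=1,j=1] A[i]=6>B[j]=0 take 0 → j++
[i=1,j=2] A[i]=6>B[j]=1 take 1 → j++
[i=1,j=3] A[i]=6<=B[j]=6 take 6 → i++
[i=2,j=3] A[i]=7>B[j]=6 take 6 → j++
[i=2,j=4] A[i]=7<=B[j]=14 take 7 → i++

i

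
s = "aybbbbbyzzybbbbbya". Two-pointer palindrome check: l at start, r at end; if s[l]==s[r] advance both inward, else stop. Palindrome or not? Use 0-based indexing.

[0,17] 'a'=='a' → l++,r--
[1,16] 'y'=='y' → l++,r--
[2,15] 'b'=='b' → l++,r--
[3,14] 'b'=='b' → l++,r--
[4,13] 'b'=='b' → l++,r--
[5,12] 'b'=='b' → l++,r--
[6,11] 'b'=='b' → l++,r--
[7,10] 'y'=='y' → l++,r--
[8,9] 'z'=='z' → l++,r--

palindrome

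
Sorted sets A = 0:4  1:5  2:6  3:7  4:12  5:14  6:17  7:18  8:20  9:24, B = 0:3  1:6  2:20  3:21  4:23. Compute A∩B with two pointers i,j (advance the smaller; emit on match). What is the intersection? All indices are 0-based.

[i=0,j=0] 4>3 → j++
[i=0,j=1] 4<6 → i++
[i=1,j=1] 5<6 → i++
[i=2,j=1] 6==6 emit → i++,j++
[i=3,j=2] 7<20 → i++
[i=4,j=2] 12<20 → i++
[i=5,j=2] 14<20 → i++
[i=6,j=2] 17<20 → i++
[i=7,j=2] 18<20 → i++
[i=8,j=2] 20==20 emit → i++,j++
[i=9,j=3] 24>21 → j++
[i=9,j=4] 24>23 → j++

intersection = [6, 20]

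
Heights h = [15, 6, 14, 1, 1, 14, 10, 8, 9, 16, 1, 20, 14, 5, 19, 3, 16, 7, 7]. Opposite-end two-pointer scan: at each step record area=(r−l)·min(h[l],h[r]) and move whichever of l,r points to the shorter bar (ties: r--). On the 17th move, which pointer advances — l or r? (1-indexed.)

r

[1,19] min(15,7)*18=126 best=126 * → r--
[1,18] min(15,7)*17=119 best=126 → r--
[1,17] min(15,16)*16=240 best=240 * → l++
[2,17] min(6,16)*15=90 best=240 → l++
[3,17] min(14,16)*14=196 best=240 → l++
[4,17] min(1,16)*13=13 best=240 → l++
[5,17] min(1,16)*12=12 best=240 → l++
[6,17] min(14,16)*11=154 best=240 → l++
[7,17] min(10,16)*10=100 best=240 → l++
[8,17] min(8,16)*9=72 best=240 → l++
[9,17] min(9,16)*8=72 best=240 → l++
[10,17] min(16,16)*7=112 best=240 → r--
[10,16] min(16,3)*6=18 best=240 → r--
[10,15] min(16,19)*5=80 best=240 → l++
[11,15] min(1,19)*4=4 best=240 → l++
[12,15] min(20,19)*3=57 best=240 → r--
[12,14] min(20,5)*2=10 best=240 → r--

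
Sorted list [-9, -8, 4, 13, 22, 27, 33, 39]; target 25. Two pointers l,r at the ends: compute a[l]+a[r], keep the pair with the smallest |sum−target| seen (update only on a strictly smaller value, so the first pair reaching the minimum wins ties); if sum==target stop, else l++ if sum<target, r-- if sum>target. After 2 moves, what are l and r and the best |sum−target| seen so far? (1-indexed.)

l=2, r=7, best |Δ|=1

[1,8] -9+39=30 d=5 * → r--
[1,7] -9+33=24 d=1 * → l++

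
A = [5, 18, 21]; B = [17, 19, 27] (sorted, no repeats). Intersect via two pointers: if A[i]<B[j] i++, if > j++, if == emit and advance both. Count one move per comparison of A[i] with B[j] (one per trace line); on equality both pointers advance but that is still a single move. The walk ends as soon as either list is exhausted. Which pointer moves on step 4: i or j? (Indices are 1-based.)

j

[i=1,j=1] 5<17 → i++
[i=2,j=1] 18>17 → j++
[i=2,j=2] 18<19 → i++
[i=3,j=2] 21>19 → j++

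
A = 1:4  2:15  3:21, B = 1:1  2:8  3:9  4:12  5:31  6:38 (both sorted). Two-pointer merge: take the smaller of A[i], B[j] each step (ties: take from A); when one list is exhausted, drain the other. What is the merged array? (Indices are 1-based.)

[1, 4, 8, 9, 12, 15, 21, 31, 38]

[i=1,j=1] A[i]=4>B[j]=1 take 1 → j++
[i=1,j=2] A[i]=4<=B[j]=8 take 4 → i++
[i=2,j=2] A[i]=15>B[j]=8 take 8 → j++
[i=2,j=3] A[i]=15>B[j]=9 take 9 → j++
[i=2,j=4] A[i]=15>B[j]=12 take 12 → j++
[i=2,j=5] A[i]=15<=B[j]=31 take 15 → i++
[i=3,j=5] A[i]=21<=B[j]=31 take 21 → i++
[i=4,j=5] A done, take B[j]=31 → j++
[i=4,j=6] A done, take B[j]=38 → j++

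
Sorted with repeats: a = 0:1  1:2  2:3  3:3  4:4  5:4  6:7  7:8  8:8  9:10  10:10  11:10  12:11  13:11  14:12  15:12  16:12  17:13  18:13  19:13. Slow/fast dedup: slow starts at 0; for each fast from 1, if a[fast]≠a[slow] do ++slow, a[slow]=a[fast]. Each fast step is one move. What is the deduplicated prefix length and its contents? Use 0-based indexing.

length 10; prefix = [1, 2, 3, 4, 7, 8, 10, 11, 12, 13]

(s=0,f=1) a[fast]=2≠a[slow]=1 write a[1]=2 → slow++,fast++
(s=1,f=2) a[fast]=3≠a[slow]=2 write a[2]=3 → slow++,fast++
(s=2,f=3) a[fast]=3=a[slow] dup → fast++
(s=2,f=4) a[fast]=4≠a[slow]=3 write a[3]=4 → slow++,fast++
(s=3,f=5) a[fast]=4=a[slow] dup → fast++
(s=3,f=6) a[fast]=7≠a[slow]=4 write a[4]=7 → slow++,fast++
(s=4,f=7) a[fast]=8≠a[slow]=7 write a[5]=8 → slow++,fast++
(s=5,f=8) a[fast]=8=a[slow] dup → fast++
(s=5,f=9) a[fast]=10≠a[slow]=8 write a[6]=10 → slow++,fast++
(s=6,f=10) a[fast]=10=a[slow] dup → fast++
(s=6,f=11) a[fast]=10=a[slow] dup → fast++
(s=6,f=12) a[fast]=11≠a[slow]=10 write a[7]=11 → slow++,fast++
(s=7,f=13) a[fast]=11=a[slow] dup → fast++
(s=7,f=14) a[fast]=12≠a[slow]=11 write a[8]=12 → slow++,fast++
(s=8,f=15) a[fast]=12=a[slow] dup → fast++
(s=8,f=16) a[fast]=12=a[slow] dup → fast++
(s=8,f=17) a[fast]=13≠a[slow]=12 write a[9]=13 → slow++,fast++
(s=9,f=18) a[fast]=13=a[slow] dup → fast++
(s=9,f=19) a[fast]=13=a[slow] dup → fast++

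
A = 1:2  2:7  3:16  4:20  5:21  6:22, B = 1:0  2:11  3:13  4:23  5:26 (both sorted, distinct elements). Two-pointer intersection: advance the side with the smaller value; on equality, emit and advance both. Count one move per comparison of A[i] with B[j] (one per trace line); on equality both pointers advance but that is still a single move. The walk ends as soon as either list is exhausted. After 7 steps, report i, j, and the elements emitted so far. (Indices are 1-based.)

i=1 j=1: 2>0, j++
i=1 j=2: 2<11, i++
i=2 j=2: 7<11, i++
i=3 j=2: 16>11, j++
i=3 j=3: 16>13, j++
i=3 j=4: 16<23, i++
i=4 j=4: 20<23, i++

i=5, j=4, emitted=[]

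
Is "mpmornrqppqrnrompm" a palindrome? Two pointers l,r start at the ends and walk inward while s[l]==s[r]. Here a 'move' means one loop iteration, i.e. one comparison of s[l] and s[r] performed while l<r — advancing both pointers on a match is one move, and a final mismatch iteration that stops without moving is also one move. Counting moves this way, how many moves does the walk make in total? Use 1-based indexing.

l=1 r=18: 'm'=='m', l++,r--
l=2 r=17: 'p'=='p', l++,r--
l=3 r=16: 'm'=='m', l++,r--
l=4 r=15: 'o'=='o', l++,r--
l=5 r=14: 'r'=='r', l++,r--
l=6 r=13: 'n'=='n', l++,r--
l=7 r=12: 'r'=='r', l++,r--
l=8 r=11: 'q'=='q', l++,r--
l=9 r=10: 'p'=='p', l++,r--

9 moves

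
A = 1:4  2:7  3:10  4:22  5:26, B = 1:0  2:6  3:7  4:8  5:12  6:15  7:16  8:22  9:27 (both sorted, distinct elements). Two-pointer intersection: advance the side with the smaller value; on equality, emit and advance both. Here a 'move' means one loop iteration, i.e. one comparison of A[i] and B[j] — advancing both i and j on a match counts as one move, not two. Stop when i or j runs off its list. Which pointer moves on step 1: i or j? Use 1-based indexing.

i=1 j=1: 4>0, j++

j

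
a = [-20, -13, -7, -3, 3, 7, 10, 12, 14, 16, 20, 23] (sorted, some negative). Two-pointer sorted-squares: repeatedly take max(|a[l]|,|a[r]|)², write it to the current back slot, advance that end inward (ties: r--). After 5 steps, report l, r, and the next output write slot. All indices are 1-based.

l=2, r=8, next write slot=7

[1,12] |-20|<=|23| out[12]=529 → r--
[1,11] |-20|<=|20| out[11]=400 → r--
[1,10] |-20|>|16| out[10]=400 → l++
[2,10] |-13|<=|16| out[9]=256 → r--
[2,9] |-13|<=|14| out[8]=196 → r--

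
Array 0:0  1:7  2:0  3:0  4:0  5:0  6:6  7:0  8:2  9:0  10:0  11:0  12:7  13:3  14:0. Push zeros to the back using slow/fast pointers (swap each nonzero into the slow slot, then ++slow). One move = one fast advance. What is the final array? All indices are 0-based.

[7, 6, 2, 7, 3, 0, 0, 0, 0, 0, 0, 0, 0, 0, 0]

slow=0 fast=0: a[fast]=0, fast++
slow=0 fast=1: a[fast]=7≠0 swap→a[0]=7, slow++,fast++
slow=1 fast=2: a[fast]=0, fast++
slow=1 fast=3: a[fast]=0, fast++
slow=1 fast=4: a[fast]=0, fast++
slow=1 fast=5: a[fast]=0, fast++
slow=1 fast=6: a[fast]=6≠0 swap→a[1]=6, slow++,fast++
slow=2 fast=7: a[fast]=0, fast++
slow=2 fast=8: a[fast]=2≠0 swap→a[2]=2, slow++,fast++
slow=3 fast=9: a[fast]=0, fast++
slow=3 fast=10: a[fast]=0, fast++
slow=3 fast=11: a[fast]=0, fast++
slow=3 fast=12: a[fast]=7≠0 swap→a[3]=7, slow++,fast++
slow=4 fast=13: a[fast]=3≠0 swap→a[4]=3, slow++,fast++
slow=5 fast=14: a[fast]=0, fast++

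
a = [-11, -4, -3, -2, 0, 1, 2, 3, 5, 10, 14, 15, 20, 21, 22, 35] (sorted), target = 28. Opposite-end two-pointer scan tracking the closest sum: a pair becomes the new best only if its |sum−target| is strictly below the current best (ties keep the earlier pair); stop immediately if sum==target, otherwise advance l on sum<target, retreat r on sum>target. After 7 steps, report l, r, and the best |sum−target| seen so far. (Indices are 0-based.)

[0,15] -11+35=24 d=4 * → l++
[1,15] -4+35=31 d=3 * → r--
[1,14] -4+22=18 d=10 → l++
[2,14] -3+22=19 d=9 → l++
[3,14] -2+22=20 d=8 → l++
[4,14] 0+22=22 d=6 → l++
[5,14] 1+22=23 d=5 → l++

l=6, r=14, best |Δ|=3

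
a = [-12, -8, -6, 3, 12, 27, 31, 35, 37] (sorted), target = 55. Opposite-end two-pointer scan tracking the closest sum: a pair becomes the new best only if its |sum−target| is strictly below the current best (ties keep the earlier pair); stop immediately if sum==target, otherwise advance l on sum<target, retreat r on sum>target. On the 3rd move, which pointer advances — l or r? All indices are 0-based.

l

[0,8] -12+37=25 d=30 * → l++
[1,8] -8+37=29 d=26 * → l++
[2,8] -6+37=31 d=24 * → l++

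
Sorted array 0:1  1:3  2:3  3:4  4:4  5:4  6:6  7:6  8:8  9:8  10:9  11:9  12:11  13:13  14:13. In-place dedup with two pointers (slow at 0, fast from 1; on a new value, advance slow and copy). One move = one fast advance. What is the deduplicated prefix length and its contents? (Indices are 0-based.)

length 8; prefix = [1, 3, 4, 6, 8, 9, 11, 13]

(s=0,f=1) a[fast]=3≠a[slow]=1 write a[1]=3 → slow++,fast++
(s=1,f=2) a[fast]=3=a[slow] dup → fast++
(s=1,f=3) a[fast]=4≠a[slow]=3 write a[2]=4 → slow++,fast++
(s=2,f=4) a[fast]=4=a[slow] dup → fast++
(s=2,f=5) a[fast]=4=a[slow] dup → fast++
(s=2,f=6) a[fast]=6≠a[slow]=4 write a[3]=6 → slow++,fast++
(s=3,f=7) a[fast]=6=a[slow] dup → fast++
(s=3,f=8) a[fast]=8≠a[slow]=6 write a[4]=8 → slow++,fast++
(s=4,f=9) a[fast]=8=a[slow] dup → fast++
(s=4,f=10) a[fast]=9≠a[slow]=8 write a[5]=9 → slow++,fast++
(s=5,f=11) a[fast]=9=a[slow] dup → fast++
(s=5,f=12) a[fast]=11≠a[slow]=9 write a[6]=11 → slow++,fast++
(s=6,f=13) a[fast]=13≠a[slow]=11 write a[7]=13 → slow++,fast++
(s=7,f=14) a[fast]=13=a[slow] dup → fast++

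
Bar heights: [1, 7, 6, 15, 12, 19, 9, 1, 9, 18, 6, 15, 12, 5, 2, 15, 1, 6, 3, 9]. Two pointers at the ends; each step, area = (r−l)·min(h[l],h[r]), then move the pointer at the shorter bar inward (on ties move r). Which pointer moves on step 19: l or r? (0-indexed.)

r

[0,19] min(1,9)*19=19 best=19 * → l++
[1,19] min(7,9)*18=126 best=126 * → l++
[2,19] min(6,9)*17=102 best=126 → l++
[3,19] min(15,9)*16=144 best=144 * → r--
[3,18] min(15,3)*15=45 best=144 → r--
[3,17] min(15,6)*14=84 best=144 → r--
[3,16] min(15,1)*13=13 best=144 → r--
[3,15] min(15,15)*12=180 best=180 * → r--
[3,14] min(15,2)*11=22 best=180 → r--
[3,13] min(15,5)*10=50 best=180 → r--
[3,12] min(15,12)*9=108 best=180 → r--
[3,11] min(15,15)*8=120 best=180 → r--
[3,10] min(15,6)*7=42 best=180 → r--
[3,9] min(15,18)*6=90 best=180 → l++
[4,9] min(12,18)*5=60 best=180 → l++
[5,9] min(19,18)*4=72 best=180 → r--
[5,8] min(19,9)*3=27 best=180 → r--
[5,7] min(19,1)*2=2 best=180 → r--
[5,6] min(19,9)*1=9 best=180 → r--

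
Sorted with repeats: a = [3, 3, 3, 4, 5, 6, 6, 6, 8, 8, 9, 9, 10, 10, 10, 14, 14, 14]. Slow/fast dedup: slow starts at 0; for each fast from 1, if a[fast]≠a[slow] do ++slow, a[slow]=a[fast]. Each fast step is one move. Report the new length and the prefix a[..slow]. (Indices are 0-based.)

length 8; prefix = [3, 4, 5, 6, 8, 9, 10, 14]

slow=0 fast=1: a[fast]=3=a[slow] dup, fast++
slow=0 fast=2: a[fast]=3=a[slow] dup, fast++
slow=0 fast=3: a[fast]=4≠a[slow]=3 write a[1]=4, slow++,fast++
slow=1 fast=4: a[fast]=5≠a[slow]=4 write a[2]=5, slow++,fast++
slow=2 fast=5: a[fast]=6≠a[slow]=5 write a[3]=6, slow++,fast++
slow=3 fast=6: a[fast]=6=a[slow] dup, fast++
slow=3 fast=7: a[fast]=6=a[slow] dup, fast++
slow=3 fast=8: a[fast]=8≠a[slow]=6 write a[4]=8, slow++,fast++
slow=4 fast=9: a[fast]=8=a[slow] dup, fast++
slow=4 fast=10: a[fast]=9≠a[slow]=8 write a[5]=9, slow++,fast++
slow=5 fast=11: a[fast]=9=a[slow] dup, fast++
slow=5 fast=12: a[fast]=10≠a[slow]=9 write a[6]=10, slow++,fast++
slow=6 fast=13: a[fast]=10=a[slow] dup, fast++
slow=6 fast=14: a[fast]=10=a[slow] dup, fast++
slow=6 fast=15: a[fast]=14≠a[slow]=10 write a[7]=14, slow++,fast++
slow=7 fast=16: a[fast]=14=a[slow] dup, fast++
slow=7 fast=17: a[fast]=14=a[slow] dup, fast++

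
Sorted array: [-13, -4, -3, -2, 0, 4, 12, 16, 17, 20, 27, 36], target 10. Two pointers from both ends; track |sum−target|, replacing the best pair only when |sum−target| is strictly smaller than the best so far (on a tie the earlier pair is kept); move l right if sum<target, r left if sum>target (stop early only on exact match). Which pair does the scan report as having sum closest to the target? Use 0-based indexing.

l=0 r=11: -13+36=23 d=13 *, r--
l=0 r=10: -13+27=14 d=4 *, r--
l=0 r=9: -13+20=7 d=3 *, l++
l=1 r=9: -4+20=16 d=6, r--
l=1 r=8: -4+17=13 d=3, r--
l=1 r=7: -4+16=12 d=2 *, r--
l=1 r=6: -4+12=8 d=2, l++
l=2 r=6: -3+12=9 d=1 *, l++
l=3 r=6: -2+12=10 d=0 *, stop

pair (-2, 12) with sum 10 (|Δ|=0)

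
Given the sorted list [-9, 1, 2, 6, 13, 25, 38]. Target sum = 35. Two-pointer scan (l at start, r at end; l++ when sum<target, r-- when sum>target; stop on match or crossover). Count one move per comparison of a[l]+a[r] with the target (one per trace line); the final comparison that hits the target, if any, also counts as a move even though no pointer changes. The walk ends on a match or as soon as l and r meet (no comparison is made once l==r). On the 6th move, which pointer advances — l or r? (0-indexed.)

l=0 r=6: -9+38=29 <35, l++
l=1 r=6: 1+38=39 >35, r--
l=1 r=5: 1+25=26 <35, l++
l=2 r=5: 2+25=27 <35, l++
l=3 r=5: 6+25=31 <35, l++
l=4 r=5: 13+25=38 >35, r--

r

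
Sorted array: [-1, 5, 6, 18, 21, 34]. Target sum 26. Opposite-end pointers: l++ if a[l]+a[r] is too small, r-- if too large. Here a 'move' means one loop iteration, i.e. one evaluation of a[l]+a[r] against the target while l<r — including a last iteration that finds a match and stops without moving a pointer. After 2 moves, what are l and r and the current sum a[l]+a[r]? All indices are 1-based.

l=1 r=6: -1+34=33 >26, r--
l=1 r=5: -1+21=20 <26, l++

l=2, r=5, sum=26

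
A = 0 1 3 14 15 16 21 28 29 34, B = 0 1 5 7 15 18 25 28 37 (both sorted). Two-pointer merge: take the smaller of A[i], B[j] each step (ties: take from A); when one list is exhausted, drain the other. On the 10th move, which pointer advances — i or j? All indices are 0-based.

j

[i=0,j=0] A[i]=0<=B[j]=0 take 0 → i++
[i=1,j=0] A[i]=1>B[j]=0 take 0 → j++
[i=1,j=1] A[i]=1<=B[j]=1 take 1 → i++
[i=2,j=1] A[i]=3>B[j]=1 take 1 → j++
[i=2,j=2] A[i]=3<=B[j]=5 take 3 → i++
[i=3,j=2] A[i]=14>B[j]=5 take 5 → j++
[i=3,j=3] A[i]=14>B[j]=7 take 7 → j++
[i=3,j=4] A[i]=14<=B[j]=15 take 14 → i++
[i=4,j=4] A[i]=15<=B[j]=15 take 15 → i++
[i=5,j=4] A[i]=16>B[j]=15 take 15 → j++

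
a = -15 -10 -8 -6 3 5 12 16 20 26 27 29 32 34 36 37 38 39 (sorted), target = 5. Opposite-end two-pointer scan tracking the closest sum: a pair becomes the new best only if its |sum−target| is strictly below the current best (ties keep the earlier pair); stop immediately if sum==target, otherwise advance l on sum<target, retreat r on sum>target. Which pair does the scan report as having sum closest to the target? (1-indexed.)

l=1 r=18: -15+39=24 d=19 *, r--
l=1 r=17: -15+38=23 d=18 *, r--
l=1 r=16: -15+37=22 d=17 *, r--
l=1 r=15: -15+36=21 d=16 *, r--
l=1 r=14: -15+34=19 d=14 *, r--
l=1 r=13: -15+32=17 d=12 *, r--
l=1 r=12: -15+29=14 d=9 *, r--
l=1 r=11: -15+27=12 d=7 *, r--
l=1 r=10: -15+26=11 d=6 *, r--
l=1 r=9: -15+20=5 d=0 *, stop

pair (-15, 20) with sum 5 (|Δ|=0)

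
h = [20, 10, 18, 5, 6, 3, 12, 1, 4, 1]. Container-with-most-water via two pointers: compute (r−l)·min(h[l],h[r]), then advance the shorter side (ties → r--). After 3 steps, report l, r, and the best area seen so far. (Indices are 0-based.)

[0,9] min(20,1)*9=9 best=9 * → r--
[0,8] min(20,4)*8=32 best=32 * → r--
[0,7] min(20,1)*7=7 best=32 → r--

l=0, r=6, best area=32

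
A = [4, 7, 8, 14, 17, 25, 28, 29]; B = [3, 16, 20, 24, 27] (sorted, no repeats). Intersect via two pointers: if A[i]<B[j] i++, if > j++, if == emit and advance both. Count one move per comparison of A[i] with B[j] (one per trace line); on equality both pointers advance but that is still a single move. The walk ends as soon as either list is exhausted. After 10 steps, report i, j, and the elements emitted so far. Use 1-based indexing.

i=1 j=1: 4>3, j++
i=1 j=2: 4<16, i++
i=2 j=2: 7<16, i++
i=3 j=2: 8<16, i++
i=4 j=2: 14<16, i++
i=5 j=2: 17>16, j++
i=5 j=3: 17<20, i++
i=6 j=3: 25>20, j++
i=6 j=4: 25>24, j++
i=6 j=5: 25<27, i++

i=7, j=5, emitted=[]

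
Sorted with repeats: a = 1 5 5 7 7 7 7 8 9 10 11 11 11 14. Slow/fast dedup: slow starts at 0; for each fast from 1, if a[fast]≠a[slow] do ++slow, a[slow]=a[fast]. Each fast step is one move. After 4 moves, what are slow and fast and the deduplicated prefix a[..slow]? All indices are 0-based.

slow=2, fast=5, prefix=[1, 5, 7]

(s=0,f=1) a[fast]=5≠a[slow]=1 write a[1]=5 → slow++,fast++
(s=1,f=2) a[fast]=5=a[slow] dup → fast++
(s=1,f=3) a[fast]=7≠a[slow]=5 write a[2]=7 → slow++,fast++
(s=2,f=4) a[fast]=7=a[slow] dup → fast++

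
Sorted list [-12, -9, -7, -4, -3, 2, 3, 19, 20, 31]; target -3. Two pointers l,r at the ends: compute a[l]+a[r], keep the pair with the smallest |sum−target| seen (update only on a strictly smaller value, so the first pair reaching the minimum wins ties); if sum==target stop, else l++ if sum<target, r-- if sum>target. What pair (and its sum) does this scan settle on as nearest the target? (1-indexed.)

l=1 r=10: -12+31=19 d=22 *, r--
l=1 r=9: -12+20=8 d=11 *, r--
l=1 r=8: -12+19=7 d=10 *, r--
l=1 r=7: -12+3=-9 d=6 *, l++
l=2 r=7: -9+3=-6 d=3 *, l++
l=3 r=7: -7+3=-4 d=1 *, l++
l=4 r=7: -4+3=-1 d=2, r--
l=4 r=6: -4+2=-2 d=1, r--
l=4 r=5: -4+-3=-7 d=4, l++

pair (-7, 3) with sum -4 (|Δ|=1)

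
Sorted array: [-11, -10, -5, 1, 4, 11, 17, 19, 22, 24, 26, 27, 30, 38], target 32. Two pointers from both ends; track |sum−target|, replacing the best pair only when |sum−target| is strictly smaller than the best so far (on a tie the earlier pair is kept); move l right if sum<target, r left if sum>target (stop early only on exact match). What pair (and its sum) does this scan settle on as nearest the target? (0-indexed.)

pair (-5, 38) with sum 33 (|Δ|=1)

l=0 r=13: -11+38=27 d=5 *, l++
l=1 r=13: -10+38=28 d=4 *, l++
l=2 r=13: -5+38=33 d=1 *, r--
l=2 r=12: -5+30=25 d=7, l++
l=3 r=12: 1+30=31 d=1, l++
l=4 r=12: 4+30=34 d=2, r--
l=4 r=11: 4+27=31 d=1, l++
l=5 r=11: 11+27=38 d=6, r--
l=5 r=10: 11+26=37 d=5, r--
l=5 r=9: 11+24=35 d=3, r--
l=5 r=8: 11+22=33 d=1, r--
l=5 r=7: 11+19=30 d=2, l++
l=6 r=7: 17+19=36 d=4, r--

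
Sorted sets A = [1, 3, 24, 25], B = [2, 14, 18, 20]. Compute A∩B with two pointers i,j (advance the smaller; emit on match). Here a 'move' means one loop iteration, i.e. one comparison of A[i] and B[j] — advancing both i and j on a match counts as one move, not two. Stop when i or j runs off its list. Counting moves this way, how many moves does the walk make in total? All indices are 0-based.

[i=0,j=0] 1<2 → i++
[i=1,j=0] 3>2 → j++
[i=1,j=1] 3<14 → i++
[i=2,j=1] 24>14 → j++
[i=2,j=2] 24>18 → j++
[i=2,j=3] 24>20 → j++

6 moves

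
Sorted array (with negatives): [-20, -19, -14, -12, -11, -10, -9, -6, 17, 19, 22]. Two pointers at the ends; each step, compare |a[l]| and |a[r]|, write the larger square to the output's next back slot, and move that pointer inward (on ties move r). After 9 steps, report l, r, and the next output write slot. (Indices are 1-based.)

l=7, r=8, next write slot=2

[1,11] |-20|<=|22| out[11]=484 → r--
[1,10] |-20|>|19| out[10]=400 → l++
[2,10] |-19|<=|19| out[9]=361 → r--
[2,9] |-19|>|17| out[8]=361 → l++
[3,9] |-14|<=|17| out[7]=289 → r--
[3,8] |-14|>|-6| out[6]=196 → l++
[4,8] |-12|>|-6| out[5]=144 → l++
[5,8] |-11|>|-6| out[4]=121 → l++
[6,8] |-10|>|-6| out[3]=100 → l++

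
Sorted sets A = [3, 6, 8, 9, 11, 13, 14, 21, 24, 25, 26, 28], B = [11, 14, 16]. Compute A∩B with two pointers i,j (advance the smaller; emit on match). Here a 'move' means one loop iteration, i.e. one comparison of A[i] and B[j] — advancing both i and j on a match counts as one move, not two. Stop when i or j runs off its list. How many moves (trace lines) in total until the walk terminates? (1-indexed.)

i=1 j=1: 3<11, i++
i=2 j=1: 6<11, i++
i=3 j=1: 8<11, i++
i=4 j=1: 9<11, i++
i=5 j=1: 11==11 emit, i++,j++
i=6 j=2: 13<14, i++
i=7 j=2: 14==14 emit, i++,j++
i=8 j=3: 21>16, j++

8 moves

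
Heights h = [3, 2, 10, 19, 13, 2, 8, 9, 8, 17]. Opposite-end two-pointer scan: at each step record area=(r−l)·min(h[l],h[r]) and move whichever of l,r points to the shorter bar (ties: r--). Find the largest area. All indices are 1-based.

l=1 r=10: min(3,17)*9=27 best=27 *, l++
l=2 r=10: min(2,17)*8=16 best=27, l++
l=3 r=10: min(10,17)*7=70 best=70 *, l++
l=4 r=10: min(19,17)*6=102 best=102 *, r--
l=4 r=9: min(19,8)*5=40 best=102, r--
l=4 r=8: min(19,9)*4=36 best=102, r--
l=4 r=7: min(19,8)*3=24 best=102, r--
l=4 r=6: min(19,2)*2=4 best=102, r--
l=4 r=5: min(19,13)*1=13 best=102, r--

max area = 102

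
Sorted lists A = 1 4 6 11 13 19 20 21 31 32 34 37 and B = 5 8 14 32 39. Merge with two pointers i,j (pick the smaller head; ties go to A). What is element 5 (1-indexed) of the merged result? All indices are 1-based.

i=1 j=1: A[i]=1<=B[j]=5 take 1, i++
i=2 j=1: A[i]=4<=B[j]=5 take 4, i++
i=3 j=1: A[i]=6>B[j]=5 take 5, j++
i=3 j=2: A[i]=6<=B[j]=8 take 6, i++
i=4 j=2: A[i]=11>B[j]=8 take 8, j++
i=4 j=3: A[i]=11<=B[j]=14 take 11, i++
i=5 j=3: A[i]=13<=B[j]=14 take 13, i++
i=6 j=3: A[i]=19>B[j]=14 take 14, j++
i=6 j=4: A[i]=19<=B[j]=32 take 19, i++
i=7 j=4: A[i]=20<=B[j]=32 take 20, i++
i=8 j=4: A[i]=21<=B[j]=32 take 21, i++
i=9 j=4: A[i]=31<=B[j]=32 take 31, i++
i=10 j=4: A[i]=32<=B[j]=32 take 32, i++
i=11 j=4: A[i]=34>B[j]=32 take 32, j++
i=11 j=5: A[i]=34<=B[j]=39 take 34, i++
i=12 j=5: A[i]=37<=B[j]=39 take 37, i++
i=13 j=5: A done, take B[j]=39, j++

merged[5] = 8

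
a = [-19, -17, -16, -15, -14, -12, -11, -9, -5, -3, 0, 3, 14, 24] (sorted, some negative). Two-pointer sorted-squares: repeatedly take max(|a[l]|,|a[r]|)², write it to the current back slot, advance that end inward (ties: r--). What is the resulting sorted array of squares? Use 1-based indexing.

[0, 9, 9, 25, 81, 121, 144, 196, 196, 225, 256, 289, 361, 576]

[1,14] |-19|<=|24| out[14]=576 → r--
[1,13] |-19|>|14| out[13]=361 → l++
[2,13] |-17|>|14| out[12]=289 → l++
[3,13] |-16|>|14| out[11]=256 → l++
[4,13] |-15|>|14| out[10]=225 → l++
[5,13] |-14|<=|14| out[9]=196 → r--
[5,12] |-14|>|3| out[8]=196 → l++
[6,12] |-12|>|3| out[7]=144 → l++
[7,12] |-11|>|3| out[6]=121 → l++
[8,12] |-9|>|3| out[5]=81 → l++
[9,12] |-5|>|3| out[4]=25 → l++
[10,12] |-3|<=|3| out[3]=9 → r--
[10,11] |-3|>|0| out[2]=9 → l++
[11,11] |0|<=|0| out[1]=0 → r--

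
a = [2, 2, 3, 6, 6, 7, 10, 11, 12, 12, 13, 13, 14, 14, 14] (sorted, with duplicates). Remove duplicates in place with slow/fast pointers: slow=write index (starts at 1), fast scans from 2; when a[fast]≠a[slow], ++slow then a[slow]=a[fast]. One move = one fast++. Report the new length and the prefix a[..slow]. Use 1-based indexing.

length 9; prefix = [2, 3, 6, 7, 10, 11, 12, 13, 14]

(s=1,f=2) a[fast]=2=a[slow] dup → fast++
(s=1,f=3) a[fast]=3≠a[slow]=2 write a[2]=3 → slow++,fast++
(s=2,f=4) a[fast]=6≠a[slow]=3 write a[3]=6 → slow++,fast++
(s=3,f=5) a[fast]=6=a[slow] dup → fast++
(s=3,f=6) a[fast]=7≠a[slow]=6 write a[4]=7 → slow++,fast++
(s=4,f=7) a[fast]=10≠a[slow]=7 write a[5]=10 → slow++,fast++
(s=5,f=8) a[fast]=11≠a[slow]=10 write a[6]=11 → slow++,fast++
(s=6,f=9) a[fast]=12≠a[slow]=11 write a[7]=12 → slow++,fast++
(s=7,f=10) a[fast]=12=a[slow] dup → fast++
(s=7,f=11) a[fast]=13≠a[slow]=12 write a[8]=13 → slow++,fast++
(s=8,f=12) a[fast]=13=a[slow] dup → fast++
(s=8,f=13) a[fast]=14≠a[slow]=13 write a[9]=14 → slow++,fast++
(s=9,f=14) a[fast]=14=a[slow] dup → fast++
(s=9,f=15) a[fast]=14=a[slow] dup → fast++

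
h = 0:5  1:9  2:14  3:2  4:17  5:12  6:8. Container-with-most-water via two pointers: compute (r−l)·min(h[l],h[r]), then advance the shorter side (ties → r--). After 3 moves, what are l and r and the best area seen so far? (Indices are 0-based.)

l=2, r=5, best area=40

[0,6] min(5,8)*6=30 best=30 * → l++
[1,6] min(9,8)*5=40 best=40 * → r--
[1,5] min(9,12)*4=36 best=40 → l++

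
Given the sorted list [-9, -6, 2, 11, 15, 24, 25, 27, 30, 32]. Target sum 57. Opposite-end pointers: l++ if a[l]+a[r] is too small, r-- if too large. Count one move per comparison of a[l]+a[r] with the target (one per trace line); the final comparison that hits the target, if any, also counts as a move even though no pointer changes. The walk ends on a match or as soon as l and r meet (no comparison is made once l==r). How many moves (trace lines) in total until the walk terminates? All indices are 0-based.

7 moves

l=0 r=9: -9+32=23 <57, l++
l=1 r=9: -6+32=26 <57, l++
l=2 r=9: 2+32=34 <57, l++
l=3 r=9: 11+32=43 <57, l++
l=4 r=9: 15+32=47 <57, l++
l=5 r=9: 24+32=56 <57, l++
l=6 r=9: 25+32=57, found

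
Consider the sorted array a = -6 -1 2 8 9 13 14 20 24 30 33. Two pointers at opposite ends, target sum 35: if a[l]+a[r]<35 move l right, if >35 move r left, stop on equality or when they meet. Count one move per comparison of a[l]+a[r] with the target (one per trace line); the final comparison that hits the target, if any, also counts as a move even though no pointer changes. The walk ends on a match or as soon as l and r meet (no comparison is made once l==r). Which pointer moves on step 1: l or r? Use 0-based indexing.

l=0 r=10: -6+33=27 <35, l++

l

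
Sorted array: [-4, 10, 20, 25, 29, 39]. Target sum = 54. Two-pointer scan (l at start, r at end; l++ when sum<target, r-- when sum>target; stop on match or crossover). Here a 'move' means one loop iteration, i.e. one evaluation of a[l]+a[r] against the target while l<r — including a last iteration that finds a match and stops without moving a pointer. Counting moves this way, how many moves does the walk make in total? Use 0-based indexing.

5 moves

l=0 r=5: -4+39=35 <54, l++
l=1 r=5: 10+39=49 <54, l++
l=2 r=5: 20+39=59 >54, r--
l=2 r=4: 20+29=49 <54, l++
l=3 r=4: 25+29=54, found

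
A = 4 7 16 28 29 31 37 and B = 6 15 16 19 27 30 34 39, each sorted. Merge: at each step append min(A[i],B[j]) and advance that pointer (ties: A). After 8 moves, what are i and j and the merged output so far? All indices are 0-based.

i=3, j=5, merged so far=[4, 6, 7, 15, 16, 16, 19, 27]

[i=0,j=0] A[i]=4<=B[j]=6 take 4 → i++
[i=1,j=0] A[i]=7>B[j]=6 take 6 → j++
[i=1,j=1] A[i]=7<=B[j]=15 take 7 → i++
[i=2,j=1] A[i]=16>B[j]=15 take 15 → j++
[i=2,j=2] A[i]=16<=B[j]=16 take 16 → i++
[i=3,j=2] A[i]=28>B[j]=16 take 16 → j++
[i=3,j=3] A[i]=28>B[j]=19 take 19 → j++
[i=3,j=4] A[i]=28>B[j]=27 take 27 → j++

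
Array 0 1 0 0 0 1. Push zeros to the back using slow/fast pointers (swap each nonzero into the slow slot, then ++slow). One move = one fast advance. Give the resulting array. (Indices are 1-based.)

slow=1 fast=1: a[fast]=0, fast++
slow=1 fast=2: a[fast]=1≠0 swap→a[1]=1, slow++,fast++
slow=2 fast=3: a[fast]=0, fast++
slow=2 fast=4: a[fast]=0, fast++
slow=2 fast=5: a[fast]=0, fast++
slow=2 fast=6: a[fast]=1≠0 swap→a[2]=1, slow++,fast++

[1, 1, 0, 0, 0, 0]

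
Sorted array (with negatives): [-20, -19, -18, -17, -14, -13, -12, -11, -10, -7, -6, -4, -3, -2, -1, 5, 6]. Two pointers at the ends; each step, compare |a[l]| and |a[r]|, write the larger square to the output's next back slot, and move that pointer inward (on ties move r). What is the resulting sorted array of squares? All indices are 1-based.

[1, 4, 9, 16, 25, 36, 36, 49, 100, 121, 144, 169, 196, 289, 324, 361, 400]

[1,17] |-20|>|6| out[17]=400 → l++
[2,17] |-19|>|6| out[16]=361 → l++
[3,17] |-18|>|6| out[15]=324 → l++
[4,17] |-17|>|6| out[14]=289 → l++
[5,17] |-14|>|6| out[13]=196 → l++
[6,17] |-13|>|6| out[12]=169 → l++
[7,17] |-12|>|6| out[11]=144 → l++
[8,17] |-11|>|6| out[10]=121 → l++
[9,17] |-10|>|6| out[9]=100 → l++
[10,17] |-7|>|6| out[8]=49 → l++
[11,17] |-6|<=|6| out[7]=36 → r--
[11,16] |-6|>|5| out[6]=36 → l++
[12,16] |-4|<=|5| out[5]=25 → r--
[12,15] |-4|>|-1| out[4]=16 → l++
[13,15] |-3|>|-1| out[3]=9 → l++
[14,15] |-2|>|-1| out[2]=4 → l++
[15,15] |-1|<=|-1| out[1]=1 → r--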